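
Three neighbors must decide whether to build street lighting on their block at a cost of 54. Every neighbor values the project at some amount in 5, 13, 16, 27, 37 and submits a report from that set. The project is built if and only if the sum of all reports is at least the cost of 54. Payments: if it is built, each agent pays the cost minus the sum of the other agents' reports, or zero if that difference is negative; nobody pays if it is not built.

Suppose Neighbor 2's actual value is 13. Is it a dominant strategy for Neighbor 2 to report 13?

Check each profile of the others' reports and compare truth against every alternative report.
Others report (27, 27): truth gives 13, best alternative gives 13.
Others report (27, 37): truth gives 13, best alternative gives 13.
Others report (37, 27): truth gives 13, best alternative gives 13.
Others report (37, 37): truth gives 13, best alternative gives 13.
Others report (16, 37): truth gives 12, best alternative gives 12.
Others report (37, 16): truth gives 12, best alternative gives 12.
(Remaining 19 profiles checked similarly; truth is weakly best in each.)
In every case the truthful report is at least as good as any alternative, so it is a dominant strategy.

Yes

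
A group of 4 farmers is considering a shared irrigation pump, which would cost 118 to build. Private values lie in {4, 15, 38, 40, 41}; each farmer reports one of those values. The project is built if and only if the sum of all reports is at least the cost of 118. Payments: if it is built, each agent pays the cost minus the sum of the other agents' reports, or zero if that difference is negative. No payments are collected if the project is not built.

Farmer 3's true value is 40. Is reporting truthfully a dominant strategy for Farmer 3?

Check each profile of the others' reports and compare truth against every alternative report.
Others report (38, 40, 40): truth gives 40, best alternative gives 40.
Others report (38, 40, 41): truth gives 40, best alternative gives 40.
Others report (38, 41, 40): truth gives 40, best alternative gives 40.
Others report (38, 41, 41): truth gives 40, best alternative gives 40.
Others report (40, 38, 40): truth gives 40, best alternative gives 40.
Others report (40, 38, 41): truth gives 40, best alternative gives 40.
(Remaining 119 profiles checked similarly; truth is weakly best in each.)
In every case the truthful report is at least as good as any alternative, so it is a dominant strategy.

Yes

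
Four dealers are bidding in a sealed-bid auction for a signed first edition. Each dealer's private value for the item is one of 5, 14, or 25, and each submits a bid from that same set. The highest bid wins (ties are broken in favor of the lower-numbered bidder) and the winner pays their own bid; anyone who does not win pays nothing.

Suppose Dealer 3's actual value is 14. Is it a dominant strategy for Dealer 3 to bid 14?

Yes

Check each profile of the others' bids and compare truth against every alternative bid.
Others bid (5, 5, 5): truth gives 0, best alternative gives 0.
Others bid (5, 5, 14): truth gives 0, best alternative gives 0.
Others bid (5, 5, 25): truth gives 0, best alternative gives 0.
Others bid (5, 14, 5): truth gives 0, best alternative gives 0.
Others bid (5, 14, 14): truth gives 0, best alternative gives 0.
Others bid (5, 14, 25): truth gives 0, best alternative gives 0.
(Remaining 21 profiles checked similarly; truth is weakly best in each.)
In every case the truthful bid is at least as good as any alternative, so it is a dominant strategy.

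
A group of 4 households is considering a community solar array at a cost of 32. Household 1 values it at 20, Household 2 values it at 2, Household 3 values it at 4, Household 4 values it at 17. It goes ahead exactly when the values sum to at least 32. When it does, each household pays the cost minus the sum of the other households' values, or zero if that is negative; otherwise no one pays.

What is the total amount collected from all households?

15

Total value 43 ≥ cost 32, so it is built.
Household 1: others sum to 23; max(0, 32 - 23) = 9.
Household 2: others sum to 41; max(0, 32 - 41) = 0.
Household 3: others sum to 39; max(0, 32 - 39) = 0.
Household 4: others sum to 26; max(0, 32 - 26) = 6.
Total collected = 9 + 0 + 0 + 6 = 15.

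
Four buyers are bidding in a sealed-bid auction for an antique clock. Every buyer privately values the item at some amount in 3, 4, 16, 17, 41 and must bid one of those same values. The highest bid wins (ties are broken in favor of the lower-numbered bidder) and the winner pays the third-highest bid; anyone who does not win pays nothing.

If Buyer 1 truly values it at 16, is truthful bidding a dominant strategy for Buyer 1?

No

Consider the case where Buyer 2 bids 3, Buyer 3 bids 3 and Buyer 4 bids 17.
Truthful bid 16: loses, pays 0, utility 0.
Bid 17 instead: wins, pays 3, utility 16 - 3 = 13.
Since 13 > 0, bidding 17 is strictly better here, so truthful bidding is not dominant.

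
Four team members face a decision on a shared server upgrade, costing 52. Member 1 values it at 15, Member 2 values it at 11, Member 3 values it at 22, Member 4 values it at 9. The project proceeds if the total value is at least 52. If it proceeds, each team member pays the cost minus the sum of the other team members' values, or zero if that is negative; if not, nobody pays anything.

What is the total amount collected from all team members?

37

Total value 57 ≥ cost 52, so it is built.
Member 1: others sum to 42; max(0, 52 - 42) = 10.
Member 2: others sum to 46; max(0, 52 - 46) = 6.
Member 3: others sum to 35; max(0, 52 - 35) = 17.
Member 4: others sum to 48; max(0, 52 - 48) = 4.
Total collected = 10 + 6 + 17 + 4 = 37.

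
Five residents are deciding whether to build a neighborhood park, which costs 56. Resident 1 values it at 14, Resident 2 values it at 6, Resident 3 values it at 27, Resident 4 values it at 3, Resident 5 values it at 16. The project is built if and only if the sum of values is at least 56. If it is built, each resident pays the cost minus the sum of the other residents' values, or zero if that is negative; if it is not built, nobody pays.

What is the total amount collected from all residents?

27

Total value 66 ≥ cost 56, so it is built.
Resident 1: others sum to 52; max(0, 56 - 52) = 4.
Resident 2: others sum to 60; max(0, 56 - 60) = 0.
Resident 3: others sum to 39; max(0, 56 - 39) = 17.
Resident 4: others sum to 63; max(0, 56 - 63) = 0.
Resident 5: others sum to 50; max(0, 56 - 50) = 6.
Total collected = 4 + 0 + 17 + 0 + 6 = 27.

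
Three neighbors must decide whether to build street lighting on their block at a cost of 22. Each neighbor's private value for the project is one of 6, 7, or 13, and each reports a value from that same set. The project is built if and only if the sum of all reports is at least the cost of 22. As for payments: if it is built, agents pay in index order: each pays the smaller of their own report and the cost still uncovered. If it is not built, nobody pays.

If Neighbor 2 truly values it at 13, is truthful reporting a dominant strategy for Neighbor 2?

Consider the case where Neighbor 1 reports 6 and Neighbor 3 reports 13.
Truthful report 13: project built, pays 13, utility 13 - 13 = 0.
Report 6 instead: project built, pays 6, utility 13 - 6 = 7.
Since 7 > 0, reporting 6 is strictly better here, so truthful reporting is not dominant.

No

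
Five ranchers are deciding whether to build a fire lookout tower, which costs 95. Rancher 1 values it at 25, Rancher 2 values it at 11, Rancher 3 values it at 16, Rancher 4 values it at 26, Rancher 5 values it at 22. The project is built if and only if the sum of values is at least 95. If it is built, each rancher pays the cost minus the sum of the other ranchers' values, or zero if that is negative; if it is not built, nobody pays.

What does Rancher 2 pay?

6

Total value 100 ≥ cost 95, so the project is built.
The other ranchers' values sum to 89.
Cost minus that sum is 95 - 89 = 6.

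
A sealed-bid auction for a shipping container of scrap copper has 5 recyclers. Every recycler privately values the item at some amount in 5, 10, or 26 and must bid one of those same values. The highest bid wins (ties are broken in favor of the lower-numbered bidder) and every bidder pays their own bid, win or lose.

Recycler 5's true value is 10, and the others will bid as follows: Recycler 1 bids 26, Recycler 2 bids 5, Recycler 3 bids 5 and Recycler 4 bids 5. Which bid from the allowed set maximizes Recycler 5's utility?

Bid 5: loses but pays 5, utility -5.
Bid 10: loses but pays 10, utility -10.
Bid 26: loses but pays 26, utility -26.
The best choice is 5 with utility -5.

5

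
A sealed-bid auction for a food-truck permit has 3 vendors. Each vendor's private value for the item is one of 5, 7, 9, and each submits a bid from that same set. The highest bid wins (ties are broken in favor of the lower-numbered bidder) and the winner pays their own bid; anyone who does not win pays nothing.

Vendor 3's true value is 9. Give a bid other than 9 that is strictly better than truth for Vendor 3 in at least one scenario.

Suppose Vendor 1 bids 5 and Vendor 2 bids 5.
Bid 9: wins, pays 9, utility 9 - 9 = 0.
Bid 7: wins, pays 7, utility 9 - 7 = 2.
So bidding 7 beats truth here (2 > 0).

7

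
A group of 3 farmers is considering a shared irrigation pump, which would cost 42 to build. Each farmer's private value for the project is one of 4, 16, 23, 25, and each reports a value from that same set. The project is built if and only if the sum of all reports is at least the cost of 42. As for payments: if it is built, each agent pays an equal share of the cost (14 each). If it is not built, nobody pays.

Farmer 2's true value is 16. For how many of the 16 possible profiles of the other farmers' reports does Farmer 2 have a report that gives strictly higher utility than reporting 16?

Others report (4, 16): truth gives 0; report 23 gives 2 > 0. Violating.
Others report (16, 4): truth gives 0; report 23 gives 2 > 0. Violating.
Others report (4, 4): truth gives 0; no alternative beats it.
Others report (4, 23): truth gives 2; no alternative beats it.
(Checking all 16 profiles: 2 have a profitable deviation, 14 do not.)

2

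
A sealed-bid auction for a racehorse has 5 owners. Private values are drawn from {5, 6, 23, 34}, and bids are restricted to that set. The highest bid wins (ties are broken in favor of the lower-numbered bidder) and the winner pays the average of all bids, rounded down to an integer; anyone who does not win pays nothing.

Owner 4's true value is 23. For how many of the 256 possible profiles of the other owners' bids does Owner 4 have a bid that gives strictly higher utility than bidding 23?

78

Others bid (5, 5, 5, 5): truth gives 15; bid 6 gives 18 > 15. Violating.
Others bid (5, 5, 5, 6): truth gives 15; bid 6 gives 18 > 15. Violating.
Others bid (5, 5, 5, 34): truth gives 0; bid 34 gives 7 > 0. Violating.
Others bid (5, 5, 6, 34): truth gives 0; bid 34 gives 7 > 0. Violating.
Others bid (5, 5, 5, 23): truth gives 11; no alternative beats it.
Others bid (5, 5, 6, 5): truth gives 15; no alternative beats it.
(Checking all 256 profiles: 78 have a profitable deviation, 178 do not.)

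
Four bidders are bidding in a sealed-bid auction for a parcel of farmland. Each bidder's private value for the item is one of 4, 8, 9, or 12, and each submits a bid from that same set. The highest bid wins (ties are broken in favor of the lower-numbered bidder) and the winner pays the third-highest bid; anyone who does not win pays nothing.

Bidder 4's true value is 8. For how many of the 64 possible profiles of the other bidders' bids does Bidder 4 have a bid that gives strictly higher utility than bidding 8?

6

Others bid (4, 4, 8): truth gives 0; bid 9 gives 4 > 0. Violating.
Others bid (4, 4, 9): truth gives 0; bid 12 gives 4 > 0. Violating.
Others bid (4, 8, 4): truth gives 0; bid 9 gives 4 > 0. Violating.
Others bid (4, 9, 4): truth gives 0; bid 12 gives 4 > 0. Violating.
Others bid (4, 4, 4): truth gives 4; no alternative beats it.
Others bid (4, 4, 12): truth gives 0; no alternative beats it.
(Checking all 64 profiles: 6 have a profitable deviation, 58 do not.)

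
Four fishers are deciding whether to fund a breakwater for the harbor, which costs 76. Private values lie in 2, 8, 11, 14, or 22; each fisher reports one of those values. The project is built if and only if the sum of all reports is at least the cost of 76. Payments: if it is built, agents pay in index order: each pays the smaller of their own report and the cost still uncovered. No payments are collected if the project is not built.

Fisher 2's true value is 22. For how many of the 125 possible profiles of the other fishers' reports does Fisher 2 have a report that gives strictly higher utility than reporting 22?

1

Others report (22, 22, 22): truth gives 0; report 11 gives 11 > 0. Violating.
Others report (2, 2, 2): truth gives 0; no alternative beats it.
Others report (2, 2, 8): truth gives 0; no alternative beats it.
(Checking all 125 profiles: 1 has a profitable deviation, 124 do not.)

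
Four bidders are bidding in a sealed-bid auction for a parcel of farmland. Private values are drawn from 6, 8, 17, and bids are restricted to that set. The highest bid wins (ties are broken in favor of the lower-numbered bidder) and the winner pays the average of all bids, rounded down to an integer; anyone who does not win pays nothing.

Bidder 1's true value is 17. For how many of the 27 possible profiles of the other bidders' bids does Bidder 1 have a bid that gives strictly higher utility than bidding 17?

Others bid (6, 6, 6): truth gives 9; bid 6 gives 11 > 9. Violating.
Others bid (6, 6, 8): truth gives 8; bid 8 gives 10 > 8. Violating.
Others bid (6, 8, 6): truth gives 8; bid 8 gives 10 > 8. Violating.
Others bid (6, 8, 8): truth gives 8; bid 8 gives 10 > 8. Violating.
Others bid (6, 6, 17): truth gives 6; no alternative beats it.
Others bid (6, 8, 17): truth gives 5; no alternative beats it.
(Checking all 27 profiles: 8 have a profitable deviation, 19 do not.)

8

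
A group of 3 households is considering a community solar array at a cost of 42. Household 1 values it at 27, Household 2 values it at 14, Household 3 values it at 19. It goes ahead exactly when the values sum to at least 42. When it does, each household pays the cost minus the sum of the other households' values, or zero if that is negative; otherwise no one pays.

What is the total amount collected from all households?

10

Total value 60 ≥ cost 42, so it is built.
Household 1: others sum to 33; max(0, 42 - 33) = 9.
Household 2: others sum to 46; max(0, 42 - 46) = 0.
Household 3: others sum to 41; max(0, 42 - 41) = 1.
Total collected = 9 + 0 + 1 = 10.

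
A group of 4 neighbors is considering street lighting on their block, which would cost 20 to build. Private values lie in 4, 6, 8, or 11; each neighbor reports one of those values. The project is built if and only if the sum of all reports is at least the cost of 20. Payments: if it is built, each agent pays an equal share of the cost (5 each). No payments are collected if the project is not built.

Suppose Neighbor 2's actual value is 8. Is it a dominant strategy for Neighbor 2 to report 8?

Check each profile of the others' reports and compare truth against every alternative report.
Others report (4, 4, 4): truth gives 3, best alternative gives 3.
Others report (4, 4, 6): truth gives 3, best alternative gives 3.
Others report (4, 4, 8): truth gives 3, best alternative gives 3.
Others report (4, 4, 11): truth gives 3, best alternative gives 3.
Others report (4, 6, 4): truth gives 3, best alternative gives 3.
Others report (4, 6, 6): truth gives 3, best alternative gives 3.
(Remaining 58 profiles checked similarly; truth is weakly best in each.)
In every case the truthful report is at least as good as any alternative, so it is a dominant strategy.

Yes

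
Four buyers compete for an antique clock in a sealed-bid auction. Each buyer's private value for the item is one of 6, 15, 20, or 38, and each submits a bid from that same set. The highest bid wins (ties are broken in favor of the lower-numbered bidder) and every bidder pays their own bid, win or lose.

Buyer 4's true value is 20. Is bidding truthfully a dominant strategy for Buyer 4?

Consider the case where Buyer 1 bids 6, Buyer 2 bids 6 and Buyer 3 bids 6.
Truthful bid 20: wins, pays 20, utility 20 - 20 = 0.
Bid 15 instead: wins, pays 15, utility 20 - 15 = 5.
Since 5 > 0, bidding 15 is strictly better here, so truthful bidding is not dominant.

No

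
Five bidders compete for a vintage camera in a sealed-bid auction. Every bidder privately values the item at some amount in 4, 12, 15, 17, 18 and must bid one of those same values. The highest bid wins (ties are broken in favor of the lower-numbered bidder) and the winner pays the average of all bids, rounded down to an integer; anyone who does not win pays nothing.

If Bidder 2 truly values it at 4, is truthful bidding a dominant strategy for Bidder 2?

Check each profile of the others' bids and compare truth against every alternative bid.
Others bid (4, 12, 12, 12): truth gives 0, best alternative gives -6.
Others bid (4, 4, 12, 12): truth gives 0, best alternative gives -4.
Others bid (4, 12, 4, 12): truth gives 0, best alternative gives -4.
Others bid (4, 12, 12, 4): truth gives 0, best alternative gives -4.
Others bid (4, 4, 4, 12): truth gives 0, best alternative gives -3.
Others bid (4, 4, 12, 4): truth gives 0, best alternative gives -3.
(Remaining 619 profiles checked similarly; truth is weakly best in each.)
In every case the truthful bid is at least as good as any alternative, so it is a dominant strategy.

Yes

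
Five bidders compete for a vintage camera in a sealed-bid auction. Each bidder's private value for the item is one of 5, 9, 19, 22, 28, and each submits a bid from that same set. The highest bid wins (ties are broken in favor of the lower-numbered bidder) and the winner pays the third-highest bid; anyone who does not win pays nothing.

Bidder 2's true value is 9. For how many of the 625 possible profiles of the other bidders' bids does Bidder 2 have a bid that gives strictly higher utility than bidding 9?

Others bid (5, 5, 5, 19): truth gives 0; bid 19 gives 4 > 0. Violating.
Others bid (5, 5, 5, 22): truth gives 0; bid 22 gives 4 > 0. Violating.
Others bid (5, 5, 5, 28): truth gives 0; bid 28 gives 4 > 0. Violating.
Others bid (5, 5, 19, 5): truth gives 0; bid 19 gives 4 > 0. Violating.
Others bid (5, 5, 5, 5): truth gives 4; no alternative beats it.
Others bid (5, 5, 5, 9): truth gives 4; no alternative beats it.
(Checking all 625 profiles: 12 have a profitable deviation, 613 do not.)

12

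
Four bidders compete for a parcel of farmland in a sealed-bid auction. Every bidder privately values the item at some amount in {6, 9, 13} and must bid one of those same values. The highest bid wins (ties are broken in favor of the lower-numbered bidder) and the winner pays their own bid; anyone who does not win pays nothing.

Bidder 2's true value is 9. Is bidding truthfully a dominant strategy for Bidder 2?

Check each profile of the others' bids and compare truth against every alternative bid.
Others bid (6, 6, 6): truth gives 0, best alternative gives 0.
Others bid (6, 6, 9): truth gives 0, best alternative gives 0.
Others bid (6, 6, 13): truth gives 0, best alternative gives 0.
Others bid (6, 9, 6): truth gives 0, best alternative gives 0.
Others bid (6, 9, 9): truth gives 0, best alternative gives 0.
Others bid (6, 9, 13): truth gives 0, best alternative gives 0.
(Remaining 21 profiles checked similarly; truth is weakly best in each.)
In every case the truthful bid is at least as good as any alternative, so it is a dominant strategy.

Yes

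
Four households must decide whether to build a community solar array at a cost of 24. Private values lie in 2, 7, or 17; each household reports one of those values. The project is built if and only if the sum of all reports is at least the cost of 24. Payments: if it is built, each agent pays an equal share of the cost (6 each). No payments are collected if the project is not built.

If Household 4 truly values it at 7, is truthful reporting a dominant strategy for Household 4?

Consider the case where Household 1 reports 2, Household 2 reports 2 and Household 3 reports 7.
Truthful report 7: project not built, utility 0.
Report 17 instead: project built, pays 6, utility 7 - 6 = 1.
Since 1 > 0, reporting 17 is strictly better here, so truthful reporting is not dominant.

No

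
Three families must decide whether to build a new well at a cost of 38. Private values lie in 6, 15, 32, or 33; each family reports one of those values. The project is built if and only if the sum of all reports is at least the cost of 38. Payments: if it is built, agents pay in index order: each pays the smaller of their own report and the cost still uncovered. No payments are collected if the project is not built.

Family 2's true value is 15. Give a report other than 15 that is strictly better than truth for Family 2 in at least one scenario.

Suppose Family 1 reports 6 and Family 3 reports 32.
Report 15: project built, pays 15, utility 15 - 15 = 0.
Report 6: project built, pays 6, utility 15 - 6 = 9.
So reporting 6 beats truth here (9 > 0).

6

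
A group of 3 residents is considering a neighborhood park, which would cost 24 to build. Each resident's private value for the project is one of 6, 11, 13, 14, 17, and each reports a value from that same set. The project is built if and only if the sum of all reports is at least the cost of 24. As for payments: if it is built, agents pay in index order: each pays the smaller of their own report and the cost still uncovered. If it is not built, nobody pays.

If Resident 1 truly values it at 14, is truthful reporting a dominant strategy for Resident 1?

No

Consider the case where Resident 2 reports 6 and Resident 3 reports 6.
Truthful report 14: project built, pays 14, utility 14 - 14 = 0.
Report 13 instead: project built, pays 13, utility 14 - 13 = 1.
Since 1 > 0, reporting 13 is strictly better here, so truthful reporting is not dominant.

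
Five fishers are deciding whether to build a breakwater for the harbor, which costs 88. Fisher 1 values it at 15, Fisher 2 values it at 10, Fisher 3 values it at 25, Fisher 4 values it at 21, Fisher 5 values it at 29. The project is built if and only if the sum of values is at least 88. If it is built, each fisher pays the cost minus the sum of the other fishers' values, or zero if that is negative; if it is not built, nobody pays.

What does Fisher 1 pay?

Total value 100 ≥ cost 88, so the project is built.
The other fishers' values sum to 85.
Cost minus that sum is 88 - 85 = 3.

3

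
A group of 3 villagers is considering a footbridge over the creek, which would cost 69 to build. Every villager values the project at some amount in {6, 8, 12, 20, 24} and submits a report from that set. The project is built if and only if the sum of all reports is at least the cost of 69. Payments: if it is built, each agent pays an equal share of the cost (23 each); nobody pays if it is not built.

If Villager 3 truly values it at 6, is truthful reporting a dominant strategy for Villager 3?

Check each profile of the others' reports and compare truth against every alternative report.
Others report (6, 6): truth gives 0, best alternative gives 0.
Others report (6, 8): truth gives 0, best alternative gives 0.
Others report (6, 12): truth gives 0, best alternative gives 0.
Others report (6, 20): truth gives 0, best alternative gives 0.
Others report (6, 24): truth gives 0, best alternative gives 0.
Others report (8, 6): truth gives 0, best alternative gives 0.
(Remaining 19 profiles checked similarly; truth is weakly best in each.)
In every case the truthful report is at least as good as any alternative, so it is a dominant strategy.

Yes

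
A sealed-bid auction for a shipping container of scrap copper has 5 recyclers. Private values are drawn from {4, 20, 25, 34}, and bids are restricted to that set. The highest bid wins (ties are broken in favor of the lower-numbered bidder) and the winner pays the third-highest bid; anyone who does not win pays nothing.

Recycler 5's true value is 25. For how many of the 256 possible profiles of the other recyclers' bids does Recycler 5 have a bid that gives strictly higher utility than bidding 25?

Others bid (4, 4, 4, 25): truth gives 0; bid 34 gives 21 > 0. Violating.
Others bid (4, 4, 20, 25): truth gives 0; bid 34 gives 5 > 0. Violating.
Others bid (4, 4, 25, 4): truth gives 0; bid 34 gives 21 > 0. Violating.
Others bid (4, 4, 25, 20): truth gives 0; bid 34 gives 5 > 0. Violating.
Others bid (4, 4, 4, 4): truth gives 21; no alternative beats it.
Others bid (4, 4, 4, 20): truth gives 21; no alternative beats it.
(Checking all 256 profiles: 32 have a profitable deviation, 224 do not.)

32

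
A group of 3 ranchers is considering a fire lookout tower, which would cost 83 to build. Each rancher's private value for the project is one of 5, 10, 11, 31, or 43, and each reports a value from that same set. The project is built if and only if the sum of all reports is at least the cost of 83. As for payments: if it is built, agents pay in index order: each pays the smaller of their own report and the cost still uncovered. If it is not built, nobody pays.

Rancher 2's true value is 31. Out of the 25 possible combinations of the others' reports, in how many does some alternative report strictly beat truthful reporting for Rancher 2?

Others report (31, 43): truth gives 0; report 10 gives 21 > 0. Violating.
Others report (43, 31): truth gives 0; report 10 gives 21 > 0. Violating.
Others report (43, 43): truth gives 0; report 5 gives 26 > 0. Violating.
Others report (5, 5): truth gives 0; no alternative beats it.
Others report (5, 10): truth gives 0; no alternative beats it.
(Checking all 25 profiles: 3 have a profitable deviation, 22 do not.)

3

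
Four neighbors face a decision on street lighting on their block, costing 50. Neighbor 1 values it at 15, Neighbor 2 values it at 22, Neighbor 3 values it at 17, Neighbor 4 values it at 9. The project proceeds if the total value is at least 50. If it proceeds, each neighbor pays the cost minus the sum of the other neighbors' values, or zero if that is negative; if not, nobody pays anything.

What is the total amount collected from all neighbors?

15

Total value 63 ≥ cost 50, so it is built.
Neighbor 1: others sum to 48; max(0, 50 - 48) = 2.
Neighbor 2: others sum to 41; max(0, 50 - 41) = 9.
Neighbor 3: others sum to 46; max(0, 50 - 46) = 4.
Neighbor 4: others sum to 54; max(0, 50 - 54) = 0.
Total collected = 2 + 9 + 4 + 0 = 15.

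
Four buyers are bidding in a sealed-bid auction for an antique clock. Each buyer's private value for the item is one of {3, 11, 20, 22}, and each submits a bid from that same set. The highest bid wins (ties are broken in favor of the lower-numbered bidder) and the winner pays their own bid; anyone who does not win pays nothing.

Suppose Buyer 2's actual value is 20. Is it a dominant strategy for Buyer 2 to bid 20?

Consider the case where Buyer 1 bids 3, Buyer 3 bids 3 and Buyer 4 bids 3.
Truthful bid 20: wins, pays 20, utility 20 - 20 = 0.
Bid 11 instead: wins, pays 11, utility 20 - 11 = 9.
Since 9 > 0, bidding 11 is strictly better here, so truthful bidding is not dominant.

No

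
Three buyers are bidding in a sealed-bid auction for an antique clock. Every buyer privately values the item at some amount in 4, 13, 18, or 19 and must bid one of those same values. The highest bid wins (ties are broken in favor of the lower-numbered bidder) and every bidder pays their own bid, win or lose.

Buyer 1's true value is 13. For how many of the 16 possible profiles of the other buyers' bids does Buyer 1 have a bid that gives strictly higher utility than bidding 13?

13

Others bid (4, 4): truth gives 0; bid 4 gives 9 > 0. Violating.
Others bid (4, 18): truth gives -13; bid 4 gives -4 > -13. Violating.
Others bid (4, 19): truth gives -13; bid 4 gives -4 > -13. Violating.
Others bid (13, 18): truth gives -13; bid 4 gives -4 > -13. Violating.
Others bid (4, 13): truth gives 0; no alternative beats it.
Others bid (13, 4): truth gives 0; no alternative beats it.
(Checking all 16 profiles: 13 have a profitable deviation, 3 do not.)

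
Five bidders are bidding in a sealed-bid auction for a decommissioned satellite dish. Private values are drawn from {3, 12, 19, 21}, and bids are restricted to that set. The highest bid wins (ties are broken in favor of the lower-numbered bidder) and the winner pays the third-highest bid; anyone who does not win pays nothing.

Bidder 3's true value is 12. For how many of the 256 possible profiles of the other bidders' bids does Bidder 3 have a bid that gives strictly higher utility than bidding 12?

Others bid (3, 3, 3, 19): truth gives 0; bid 19 gives 9 > 0. Violating.
Others bid (3, 3, 3, 21): truth gives 0; bid 21 gives 9 > 0. Violating.
Others bid (3, 3, 19, 3): truth gives 0; bid 19 gives 9 > 0. Violating.
Others bid (3, 3, 21, 3): truth gives 0; bid 21 gives 9 > 0. Violating.
Others bid (3, 3, 3, 3): truth gives 9; no alternative beats it.
Others bid (3, 3, 3, 12): truth gives 9; no alternative beats it.
(Checking all 256 profiles: 8 have a profitable deviation, 248 do not.)

8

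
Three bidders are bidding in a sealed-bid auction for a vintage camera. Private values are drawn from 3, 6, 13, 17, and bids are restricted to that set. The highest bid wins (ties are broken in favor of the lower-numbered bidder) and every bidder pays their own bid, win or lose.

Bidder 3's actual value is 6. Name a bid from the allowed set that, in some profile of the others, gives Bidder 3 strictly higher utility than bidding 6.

Suppose Bidder 1 bids 3 and Bidder 2 bids 6.
Bid 6: loses but pays 6, utility -6.
Bid 3: loses but pays 3, utility -3.
So bidding 3 beats truth here (-3 > -6).

3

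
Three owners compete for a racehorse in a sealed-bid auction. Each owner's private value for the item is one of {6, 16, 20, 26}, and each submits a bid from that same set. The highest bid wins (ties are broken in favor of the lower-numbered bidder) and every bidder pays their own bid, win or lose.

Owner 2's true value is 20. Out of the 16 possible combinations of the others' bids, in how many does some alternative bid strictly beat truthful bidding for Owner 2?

12

Others bid (6, 6): truth gives 0; bid 16 gives 4 > 0. Violating.
Others bid (6, 16): truth gives 0; bid 16 gives 4 > 0. Violating.
Others bid (6, 26): truth gives -20; bid 6 gives -6 > -20. Violating.
Others bid (16, 26): truth gives -20; bid 6 gives -6 > -20. Violating.
Others bid (6, 20): truth gives 0; no alternative beats it.
Others bid (16, 6): truth gives 0; no alternative beats it.
(Checking all 16 profiles: 12 have a profitable deviation, 4 do not.)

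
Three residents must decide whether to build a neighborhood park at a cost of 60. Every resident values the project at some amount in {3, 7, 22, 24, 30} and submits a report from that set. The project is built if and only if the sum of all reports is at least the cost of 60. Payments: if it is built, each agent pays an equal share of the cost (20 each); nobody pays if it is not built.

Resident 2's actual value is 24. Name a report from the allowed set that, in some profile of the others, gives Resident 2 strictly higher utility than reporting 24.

30

Suppose Resident 1 reports 3 and Resident 3 reports 30.
Report 24: project not built, utility 0.
Report 30: project built, pays 20, utility 24 - 20 = 4.
So reporting 30 beats truth here (4 > 0).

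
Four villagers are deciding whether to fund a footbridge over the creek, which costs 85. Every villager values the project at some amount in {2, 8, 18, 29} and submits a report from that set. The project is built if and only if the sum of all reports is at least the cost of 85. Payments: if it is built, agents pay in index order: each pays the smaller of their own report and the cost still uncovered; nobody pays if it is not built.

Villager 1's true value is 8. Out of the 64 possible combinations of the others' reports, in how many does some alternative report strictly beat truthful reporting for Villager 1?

1

Others report (29, 29, 29): truth gives 0; report 2 gives 6 > 0. Violating.
Others report (2, 2, 2): truth gives 0; no alternative beats it.
Others report (2, 2, 8): truth gives 0; no alternative beats it.
(Checking all 64 profiles: 1 has a profitable deviation, 63 do not.)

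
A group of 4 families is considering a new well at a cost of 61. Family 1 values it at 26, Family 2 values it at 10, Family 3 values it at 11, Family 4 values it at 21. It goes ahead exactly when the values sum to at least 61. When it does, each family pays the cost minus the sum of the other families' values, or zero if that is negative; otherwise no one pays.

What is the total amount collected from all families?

Total value 68 ≥ cost 61, so it is built.
Family 1: others sum to 42; max(0, 61 - 42) = 19.
Family 2: others sum to 58; max(0, 61 - 58) = 3.
Family 3: others sum to 57; max(0, 61 - 57) = 4.
Family 4: others sum to 47; max(0, 61 - 47) = 14.
Total collected = 19 + 3 + 4 + 14 = 40.

40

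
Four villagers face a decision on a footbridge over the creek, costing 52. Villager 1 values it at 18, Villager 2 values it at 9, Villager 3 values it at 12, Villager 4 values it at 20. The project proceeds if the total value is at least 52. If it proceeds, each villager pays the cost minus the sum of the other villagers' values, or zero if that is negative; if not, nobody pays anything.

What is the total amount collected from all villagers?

31

Total value 59 ≥ cost 52, so it is built.
Villager 1: others sum to 41; max(0, 52 - 41) = 11.
Villager 2: others sum to 50; max(0, 52 - 50) = 2.
Villager 3: others sum to 47; max(0, 52 - 47) = 5.
Villager 4: others sum to 39; max(0, 52 - 39) = 13.
Total collected = 11 + 2 + 5 + 13 = 31.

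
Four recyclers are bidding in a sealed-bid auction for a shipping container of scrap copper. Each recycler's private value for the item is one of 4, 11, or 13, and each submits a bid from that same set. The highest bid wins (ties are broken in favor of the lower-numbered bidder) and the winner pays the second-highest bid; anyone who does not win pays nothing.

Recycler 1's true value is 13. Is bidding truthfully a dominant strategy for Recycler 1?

Check each profile of the others' bids and compare truth against every alternative bid.
Others bid (4, 4, 4): truth gives 9, best alternative gives 9.
Others bid (4, 4, 11): truth gives 2, best alternative gives 2.
Others bid (4, 11, 4): truth gives 2, best alternative gives 2.
Others bid (4, 11, 11): truth gives 2, best alternative gives 2.
Others bid (11, 4, 4): truth gives 2, best alternative gives 2.
Others bid (11, 4, 11): truth gives 2, best alternative gives 2.
(Remaining 21 profiles checked similarly; truth is weakly best in each.)
In every case the truthful bid is at least as good as any alternative, so it is a dominant strategy.

Yes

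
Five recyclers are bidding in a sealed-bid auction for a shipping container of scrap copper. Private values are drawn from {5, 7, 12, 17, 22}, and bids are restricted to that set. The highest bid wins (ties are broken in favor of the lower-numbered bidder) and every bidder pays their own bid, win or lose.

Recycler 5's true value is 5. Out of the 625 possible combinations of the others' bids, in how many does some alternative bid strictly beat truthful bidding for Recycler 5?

Others bid (5, 5, 5, 5): truth gives -5; bid 7 gives -2 > -5. Violating.
Others bid (5, 5, 5, 7): truth gives -5; no alternative beats it.
Others bid (5, 5, 5, 12): truth gives -5; no alternative beats it.
(Checking all 625 profiles: 1 has a profitable deviation, 624 do not.)

1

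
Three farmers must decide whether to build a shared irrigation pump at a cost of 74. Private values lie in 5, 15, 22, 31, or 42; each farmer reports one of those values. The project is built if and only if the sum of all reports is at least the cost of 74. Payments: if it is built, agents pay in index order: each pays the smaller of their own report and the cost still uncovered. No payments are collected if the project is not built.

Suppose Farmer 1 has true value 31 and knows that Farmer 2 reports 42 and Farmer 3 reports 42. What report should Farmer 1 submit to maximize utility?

5

Report 5: project built, pays 5, utility 31 - 5 = 26.
Report 15: project built, pays 15, utility 31 - 15 = 16.
Report 22: project built, pays 22, utility 31 - 22 = 9.
Report 31: project built, pays 31, utility 31 - 31 = 0.
Report 42: project built, pays 42, utility 31 - 42 = -11.
The best choice is 5 with utility 26.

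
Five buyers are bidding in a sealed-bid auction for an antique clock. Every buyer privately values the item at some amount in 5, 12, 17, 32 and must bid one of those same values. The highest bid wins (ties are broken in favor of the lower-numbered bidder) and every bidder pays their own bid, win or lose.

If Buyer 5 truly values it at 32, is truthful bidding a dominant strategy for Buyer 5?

No

Consider the case where Buyer 1 bids 5, Buyer 2 bids 5, Buyer 3 bids 5 and Buyer 4 bids 5.
Truthful bid 32: wins, pays 32, utility 32 - 32 = 0.
Bid 12 instead: wins, pays 12, utility 32 - 12 = 20.
Since 20 > 0, bidding 12 is strictly better here, so truthful bidding is not dominant.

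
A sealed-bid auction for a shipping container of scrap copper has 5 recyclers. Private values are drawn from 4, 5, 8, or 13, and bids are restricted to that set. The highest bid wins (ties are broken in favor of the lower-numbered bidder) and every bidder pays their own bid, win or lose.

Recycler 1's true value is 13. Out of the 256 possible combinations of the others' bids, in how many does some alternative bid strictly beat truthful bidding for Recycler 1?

81

Others bid (4, 4, 4, 4): truth gives 0; bid 4 gives 9 > 0. Violating.
Others bid (4, 4, 4, 5): truth gives 0; bid 5 gives 8 > 0. Violating.
Others bid (4, 4, 4, 8): truth gives 0; bid 8 gives 5 > 0. Violating.
Others bid (4, 4, 5, 4): truth gives 0; bid 5 gives 8 > 0. Violating.
Others bid (4, 4, 4, 13): truth gives 0; no alternative beats it.
Others bid (4, 4, 5, 13): truth gives 0; no alternative beats it.
(Checking all 256 profiles: 81 have a profitable deviation, 175 do not.)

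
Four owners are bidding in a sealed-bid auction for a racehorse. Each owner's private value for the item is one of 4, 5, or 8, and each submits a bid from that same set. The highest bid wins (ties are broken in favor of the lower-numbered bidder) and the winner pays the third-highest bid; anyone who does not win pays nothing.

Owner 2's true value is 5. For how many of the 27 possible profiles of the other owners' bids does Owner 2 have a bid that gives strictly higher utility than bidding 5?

Others bid (4, 4, 8): truth gives 0; bid 8 gives 1 > 0. Violating.
Others bid (4, 8, 4): truth gives 0; bid 8 gives 1 > 0. Violating.
Others bid (5, 4, 4): truth gives 0; bid 8 gives 1 > 0. Violating.
Others bid (4, 4, 4): truth gives 1; no alternative beats it.
Others bid (4, 4, 5): truth gives 1; no alternative beats it.
(Checking all 27 profiles: 3 have a profitable deviation, 24 do not.)

3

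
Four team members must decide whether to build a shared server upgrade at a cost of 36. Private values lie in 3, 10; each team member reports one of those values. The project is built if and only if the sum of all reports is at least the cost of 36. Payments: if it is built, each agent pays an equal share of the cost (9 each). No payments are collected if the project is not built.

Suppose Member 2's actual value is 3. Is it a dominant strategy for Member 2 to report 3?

Yes

Check each profile of the others' reports and compare truth against every alternative report.
Others report (10, 10, 10): truth gives 0, best alternative gives -6.
Others report (3, 3, 3): truth gives 0, best alternative gives 0.
Others report (3, 3, 10): truth gives 0, best alternative gives 0.
Others report (3, 10, 3): truth gives 0, best alternative gives 0.
Others report (3, 10, 10): truth gives 0, best alternative gives 0.
Others report (10, 3, 3): truth gives 0, best alternative gives 0.
(Remaining 2 profiles checked similarly; truth is weakly best in each.)
In every case the truthful report is at least as good as any alternative, so it is a dominant strategy.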